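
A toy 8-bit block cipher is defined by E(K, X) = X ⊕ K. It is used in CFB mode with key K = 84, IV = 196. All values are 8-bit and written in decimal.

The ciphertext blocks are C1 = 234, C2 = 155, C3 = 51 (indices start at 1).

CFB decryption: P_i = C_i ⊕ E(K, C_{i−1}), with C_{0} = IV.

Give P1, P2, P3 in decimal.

P1 = 122, P2 = 37, P3 = 252

P1: E(K, 196) = 144; 234 ⊕ 144 = 122.
P2: E(K, 234) = 190; 155 ⊕ 190 = 37.
P3: E(K, 155) = 207; 51 ⊕ 207 = 252.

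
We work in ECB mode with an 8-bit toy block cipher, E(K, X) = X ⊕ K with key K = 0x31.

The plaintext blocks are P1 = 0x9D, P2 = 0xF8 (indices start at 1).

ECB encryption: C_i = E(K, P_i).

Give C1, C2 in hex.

C1: E(K, 0x9D) = 0xAC.
C2: E(K, 0xF8) = 0xC9.

C1 = 0xAC, C2 = 0xC9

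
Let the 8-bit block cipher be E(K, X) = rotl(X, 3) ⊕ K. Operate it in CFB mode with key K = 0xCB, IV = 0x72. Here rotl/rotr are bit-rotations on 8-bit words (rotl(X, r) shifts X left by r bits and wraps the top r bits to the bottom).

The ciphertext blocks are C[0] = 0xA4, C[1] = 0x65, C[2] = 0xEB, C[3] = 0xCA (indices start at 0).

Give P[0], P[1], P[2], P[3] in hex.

P[0] = 0xFC, P[1] = 0x8B, P[2] = 0x0B, P[3] = 0x5E

CFB decryption: P_i = C_i ⊕ E(K, C_{i−1}), with C_{−1} = IV.
P[0]: E(K, 0x72) = 0x58; 0xA4 ⊕ 0x58 = 0xFC.
P[1]: E(K, 0xA4) = 0xEE; 0x65 ⊕ 0xEE = 0x8B.
P[2]: E(K, 0x65) = 0xE0; 0xEB ⊕ 0xE0 = 0x0B.
P[3]: E(K, 0xEB) = 0x94; 0xCA ⊕ 0x94 = 0x5E.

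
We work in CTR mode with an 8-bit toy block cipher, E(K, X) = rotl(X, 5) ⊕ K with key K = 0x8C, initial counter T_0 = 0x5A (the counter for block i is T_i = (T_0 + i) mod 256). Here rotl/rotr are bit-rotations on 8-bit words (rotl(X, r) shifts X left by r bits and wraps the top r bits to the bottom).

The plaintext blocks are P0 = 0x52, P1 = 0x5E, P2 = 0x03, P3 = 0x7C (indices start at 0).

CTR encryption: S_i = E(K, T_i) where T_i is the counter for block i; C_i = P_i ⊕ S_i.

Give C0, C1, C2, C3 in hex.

C0: T = 0x5A, S = E(K, T) = 0xC7; 0x52 ⊕ 0xC7 = 0x95.
C1: T = 0x5B, S = E(K, T) = 0xE7; 0x5E ⊕ 0xE7 = 0xB9.
C2: T = 0x5C, S = E(K, T) = 0x07; 0x03 ⊕ 0x07 = 0x04.
C3: T = 0x5D, S = E(K, T) = 0x27; 0x7C ⊕ 0x27 = 0x5B.

C0 = 0x95, C1 = 0xB9, C2 = 0x04, C3 = 0x5B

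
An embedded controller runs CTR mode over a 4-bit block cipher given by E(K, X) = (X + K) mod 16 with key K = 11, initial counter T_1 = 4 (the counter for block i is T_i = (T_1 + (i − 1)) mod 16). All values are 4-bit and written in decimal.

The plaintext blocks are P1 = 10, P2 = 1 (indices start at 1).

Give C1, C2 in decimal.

C1 = 5, C2 = 1

CTR encryption: S_i = E(K, T_i) where T_i is the counter for block i; C_i = P_i ⊕ S_i.
C1: T = 4, S = E(K, T) = 15; 10 ⊕ 15 = 5.
C2: T = 5, S = E(K, T) = 0; 1 ⊕ 0 = 1.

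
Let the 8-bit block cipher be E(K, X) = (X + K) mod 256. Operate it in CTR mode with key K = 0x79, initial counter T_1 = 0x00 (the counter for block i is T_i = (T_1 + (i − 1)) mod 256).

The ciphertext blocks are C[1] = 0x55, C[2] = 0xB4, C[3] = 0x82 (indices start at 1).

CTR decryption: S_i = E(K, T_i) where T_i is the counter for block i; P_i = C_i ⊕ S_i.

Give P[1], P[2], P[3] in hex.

P[1] = 0x2C, P[2] = 0xCE, P[3] = 0xF9

P[1]: T = 0x00, S = E(K, T) = 0x79; 0x55 ⊕ 0x79 = 0x2C.
P[2]: T = 0x01, S = E(K, T) = 0x7A; 0xB4 ⊕ 0x7A = 0xCE.
P[3]: T = 0x02, S = E(K, T) = 0x7B; 0x82 ⊕ 0x7B = 0xF9.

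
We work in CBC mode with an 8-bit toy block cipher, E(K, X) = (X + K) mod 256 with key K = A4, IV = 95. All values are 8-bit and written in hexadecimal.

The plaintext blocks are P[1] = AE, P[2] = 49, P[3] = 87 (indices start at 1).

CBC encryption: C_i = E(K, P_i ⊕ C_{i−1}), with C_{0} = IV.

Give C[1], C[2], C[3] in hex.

C[1]: P[1] ⊕ 95 = 3B; E(K, 3B) = DF.
C[2]: P[2] ⊕ DF = 96; E(K, 96) = 3A.
C[3]: P[3] ⊕ 3A = BD; E(K, BD) = 61.

C[1] = DF, C[2] = 3A, C[3] = 61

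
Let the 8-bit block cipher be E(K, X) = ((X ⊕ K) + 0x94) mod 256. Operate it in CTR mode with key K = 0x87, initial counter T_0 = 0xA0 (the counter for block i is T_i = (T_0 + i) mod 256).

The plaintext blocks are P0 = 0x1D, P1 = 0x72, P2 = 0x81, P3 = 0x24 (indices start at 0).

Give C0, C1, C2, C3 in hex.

CTR encryption: S_i = E(K, T_i) where T_i is the counter for block i; C_i = P_i ⊕ S_i.
C0: T = 0xA0, S = E(K, T) = 0xBB; 0x1D ⊕ 0xBB = 0xA6.
C1: T = 0xA1, S = E(K, T) = 0xBA; 0x72 ⊕ 0xBA = 0xC8.
C2: T = 0xA2, S = E(K, T) = 0xB9; 0x81 ⊕ 0xB9 = 0x38.
C3: T = 0xA3, S = E(K, T) = 0xB8; 0x24 ⊕ 0xB8 = 0x9C.

C0 = 0xA6, C1 = 0xC8, C2 = 0x38, C3 = 0x9C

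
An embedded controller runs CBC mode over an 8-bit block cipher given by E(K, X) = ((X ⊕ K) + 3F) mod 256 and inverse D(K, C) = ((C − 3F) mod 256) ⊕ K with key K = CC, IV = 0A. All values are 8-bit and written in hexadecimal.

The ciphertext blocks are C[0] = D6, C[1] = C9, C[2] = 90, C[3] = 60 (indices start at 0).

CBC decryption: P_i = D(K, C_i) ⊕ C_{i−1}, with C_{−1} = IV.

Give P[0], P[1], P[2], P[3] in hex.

P[0] = 51, P[1] = 90, P[2] = 54, P[3] = 7D

P[0]: D(K, D6) = 5B; 5B ⊕ 0A = 51.
P[1]: D(K, C9) = 46; 46 ⊕ D6 = 90.
P[2]: D(K, 90) = 9D; 9D ⊕ C9 = 54.
P[3]: D(K, 60) = ED; ED ⊕ 90 = 7D.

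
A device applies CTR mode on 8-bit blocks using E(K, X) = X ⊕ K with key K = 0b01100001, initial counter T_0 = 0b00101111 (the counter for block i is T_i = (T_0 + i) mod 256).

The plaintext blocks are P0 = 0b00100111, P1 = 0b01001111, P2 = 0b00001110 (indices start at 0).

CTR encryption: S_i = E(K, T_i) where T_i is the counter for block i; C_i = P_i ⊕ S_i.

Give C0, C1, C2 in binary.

C0: T = 0b00101111, S = E(K, T) = 0b01001110; 0b00100111 ⊕ 0b01001110 = 0b01101001.
C1: T = 0b00110000, S = E(K, T) = 0b01010001; 0b01001111 ⊕ 0b01010001 = 0b00011110.
C2: T = 0b00110001, S = E(K, T) = 0b01010000; 0b00001110 ⊕ 0b01010000 = 0b01011110.

C0 = 0b01101001, C1 = 0b00011110, C2 = 0b01011110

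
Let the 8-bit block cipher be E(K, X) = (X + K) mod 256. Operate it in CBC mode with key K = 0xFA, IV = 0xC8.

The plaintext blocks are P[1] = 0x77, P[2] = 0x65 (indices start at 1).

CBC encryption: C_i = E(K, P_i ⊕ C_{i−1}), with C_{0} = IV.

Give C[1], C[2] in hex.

C[1]: P[1] ⊕ 0xC8 = 0xBF; E(K, 0xBF) = 0xB9.
C[2]: P[2] ⊕ 0xB9 = 0xDC; E(K, 0xDC) = 0xD6.

C[1] = 0xB9, C[2] = 0xD6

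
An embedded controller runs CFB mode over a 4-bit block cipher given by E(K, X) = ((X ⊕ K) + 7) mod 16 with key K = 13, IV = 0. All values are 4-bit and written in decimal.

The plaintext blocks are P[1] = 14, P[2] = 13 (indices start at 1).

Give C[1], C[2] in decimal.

CFB encryption: C_i = P_i ⊕ E(K, C_{i−1}), with C_{0} = IV.
C[1]: E(K, 0) = 4; 14 ⊕ 4 = 10.
C[2]: E(K, 10) = 14; 13 ⊕ 14 = 3.

C[1] = 10, C[2] = 3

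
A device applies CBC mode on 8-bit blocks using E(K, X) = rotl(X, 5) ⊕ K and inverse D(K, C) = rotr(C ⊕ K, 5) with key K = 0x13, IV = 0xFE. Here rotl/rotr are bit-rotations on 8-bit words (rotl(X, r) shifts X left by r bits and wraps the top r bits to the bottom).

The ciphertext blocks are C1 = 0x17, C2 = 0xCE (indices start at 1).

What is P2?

P2 = 0xF9

CBC decryption: P_i = D(K, C_i) ⊕ C_{i−1}, with C_{0} = IV.
P2: D(K, 0xCE) = 0xEE; 0xEE ⊕ 0x17 = 0xF9.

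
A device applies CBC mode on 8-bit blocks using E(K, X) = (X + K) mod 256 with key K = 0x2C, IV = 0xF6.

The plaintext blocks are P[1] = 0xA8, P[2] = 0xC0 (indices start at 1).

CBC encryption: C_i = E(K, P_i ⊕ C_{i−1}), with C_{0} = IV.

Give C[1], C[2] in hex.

C[1] = 0x8A, C[2] = 0x76

C[1]: P[1] ⊕ 0xF6 = 0x5E; E(K, 0x5E) = 0x8A.
C[2]: P[2] ⊕ 0x8A = 0x4A; E(K, 0x4A) = 0x76.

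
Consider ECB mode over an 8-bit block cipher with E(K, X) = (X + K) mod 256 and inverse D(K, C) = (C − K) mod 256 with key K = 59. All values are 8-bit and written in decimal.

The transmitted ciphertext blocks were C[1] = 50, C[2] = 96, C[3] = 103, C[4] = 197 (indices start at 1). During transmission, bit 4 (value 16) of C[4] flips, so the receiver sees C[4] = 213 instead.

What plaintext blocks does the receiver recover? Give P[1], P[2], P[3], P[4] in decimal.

P[1] = 247, P[2] = 37, P[3] = 44, P[4] = 154

ECB decryption: P_i = D(K, C_i).
Only C[4] changed, to 213. In ECB, a change in C_i affects only P_i. Decrypting the received ciphertext:
P[1]: D(K, 50) = 247.
P[2]: D(K, 96) = 37.
P[3]: D(K, 103) = 44.
P[4]: D(K, 213) = 154.
Blocks that differ from the original plaintext: P[4].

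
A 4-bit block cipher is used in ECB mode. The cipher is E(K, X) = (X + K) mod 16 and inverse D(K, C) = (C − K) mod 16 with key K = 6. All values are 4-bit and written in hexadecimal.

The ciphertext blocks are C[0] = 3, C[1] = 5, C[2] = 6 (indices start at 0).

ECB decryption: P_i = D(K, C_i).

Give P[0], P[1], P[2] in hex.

P[0]: D(K, 3) = D.
P[1]: D(K, 5) = F.
P[2]: D(K, 6) = 0.

P[0] = D, P[1] = F, P[2] = 0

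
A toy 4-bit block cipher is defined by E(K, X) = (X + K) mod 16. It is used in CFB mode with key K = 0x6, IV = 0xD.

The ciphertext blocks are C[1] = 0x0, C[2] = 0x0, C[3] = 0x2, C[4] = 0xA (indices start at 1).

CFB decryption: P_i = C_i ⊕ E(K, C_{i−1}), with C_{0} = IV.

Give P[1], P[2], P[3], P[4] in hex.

P[1]: E(K, 0xD) = 0x3; 0x0 ⊕ 0x3 = 0x3.
P[2]: E(K, 0x0) = 0x6; 0x0 ⊕ 0x6 = 0x6.
P[3]: E(K, 0x0) = 0x6; 0x2 ⊕ 0x6 = 0x4.
P[4]: E(K, 0x2) = 0x8; 0xA ⊕ 0x8 = 0x2.

P[1] = 0x3, P[2] = 0x6, P[3] = 0x4, P[4] = 0x2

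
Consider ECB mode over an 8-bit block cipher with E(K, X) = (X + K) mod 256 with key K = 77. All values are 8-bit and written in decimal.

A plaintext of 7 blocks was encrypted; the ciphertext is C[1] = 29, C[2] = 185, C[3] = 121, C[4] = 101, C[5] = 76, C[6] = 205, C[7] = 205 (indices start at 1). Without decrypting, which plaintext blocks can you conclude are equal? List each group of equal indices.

P[6] = P[7]

ECB encrypts each block independently with the same key, so equal ciphertext blocks imply equal plaintext blocks.
C[6] = C[7] = 205, so P[6] = P[7].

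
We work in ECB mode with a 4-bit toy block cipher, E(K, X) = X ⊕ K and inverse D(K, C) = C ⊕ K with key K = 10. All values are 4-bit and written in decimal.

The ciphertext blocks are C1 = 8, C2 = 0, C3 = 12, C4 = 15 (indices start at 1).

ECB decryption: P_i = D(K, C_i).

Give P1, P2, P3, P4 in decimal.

P1: D(K, 8) = 2.
P2: D(K, 0) = 10.
P3: D(K, 12) = 6.
P4: D(K, 15) = 5.

P1 = 2, P2 = 10, P3 = 6, P4 = 5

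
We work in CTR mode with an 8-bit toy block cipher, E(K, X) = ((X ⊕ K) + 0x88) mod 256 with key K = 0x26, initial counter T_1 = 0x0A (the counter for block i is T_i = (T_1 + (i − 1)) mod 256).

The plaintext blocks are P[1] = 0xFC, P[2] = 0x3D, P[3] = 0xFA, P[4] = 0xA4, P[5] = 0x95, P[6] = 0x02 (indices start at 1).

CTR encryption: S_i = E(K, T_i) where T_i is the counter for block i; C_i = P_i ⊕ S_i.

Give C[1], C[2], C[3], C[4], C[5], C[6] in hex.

C[1]: T = 0x0A, S = E(K, T) = 0xB4; 0xFC ⊕ 0xB4 = 0x48.
C[2]: T = 0x0B, S = E(K, T) = 0xB5; 0x3D ⊕ 0xB5 = 0x88.
C[3]: T = 0x0C, S = E(K, T) = 0xB2; 0xFA ⊕ 0xB2 = 0x48.
C[4]: T = 0x0D, S = E(K, T) = 0xB3; 0xA4 ⊕ 0xB3 = 0x17.
C[5]: T = 0x0E, S = E(K, T) = 0xB0; 0x95 ⊕ 0xB0 = 0x25.
C[6]: T = 0x0F, S = E(K, T) = 0xB1; 0x02 ⊕ 0xB1 = 0xB3.

C[1] = 0x48, C[2] = 0x88, C[3] = 0x48, C[4] = 0x17, C[5] = 0x25, C[6] = 0xB3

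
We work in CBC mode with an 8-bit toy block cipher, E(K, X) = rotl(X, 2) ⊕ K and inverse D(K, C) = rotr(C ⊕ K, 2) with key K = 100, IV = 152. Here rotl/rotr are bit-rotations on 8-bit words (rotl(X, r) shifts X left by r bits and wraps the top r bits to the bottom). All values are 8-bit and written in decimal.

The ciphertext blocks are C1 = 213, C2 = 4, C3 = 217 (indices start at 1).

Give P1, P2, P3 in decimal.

CBC decryption: P_i = D(K, C_i) ⊕ C_{i−1}, with C_{0} = IV.
P1: D(K, 213) = 108; 108 ⊕ 152 = 244.
P2: D(K, 4) = 24; 24 ⊕ 213 = 205.
P3: D(K, 217) = 111; 111 ⊕ 4 = 107.

P1 = 244, P2 = 205, P3 = 107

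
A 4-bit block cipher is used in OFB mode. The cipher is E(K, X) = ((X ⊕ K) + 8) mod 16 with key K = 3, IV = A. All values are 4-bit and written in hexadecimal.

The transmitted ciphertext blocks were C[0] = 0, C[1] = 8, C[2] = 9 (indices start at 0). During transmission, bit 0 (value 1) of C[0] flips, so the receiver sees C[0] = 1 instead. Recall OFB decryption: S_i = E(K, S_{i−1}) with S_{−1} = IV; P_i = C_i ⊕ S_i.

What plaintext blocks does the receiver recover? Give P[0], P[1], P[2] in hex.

Only C[0] changed, to 1. In OFB, a change in C_i flips the same bit in P_i only; the keystream is unaffected. Decrypting the received ciphertext:
P[0]: S = E(K, A) = 1; 1 ⊕ 1 = 0.
P[1]: S = E(K, 1) = A; 8 ⊕ A = 2.
P[2]: S = E(K, A) = 1; 9 ⊕ 1 = 8.
Blocks that differ from the original plaintext: P[0].

P[0] = 0, P[1] = 2, P[2] = 8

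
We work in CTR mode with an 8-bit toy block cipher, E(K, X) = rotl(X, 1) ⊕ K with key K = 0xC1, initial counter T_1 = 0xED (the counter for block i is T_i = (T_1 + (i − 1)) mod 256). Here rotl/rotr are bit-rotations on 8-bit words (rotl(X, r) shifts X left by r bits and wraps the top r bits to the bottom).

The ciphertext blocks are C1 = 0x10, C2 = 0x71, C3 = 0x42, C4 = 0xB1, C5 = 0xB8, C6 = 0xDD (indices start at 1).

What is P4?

CTR decryption: S_i = E(K, T_i) where T_i is the counter for block i; P_i = C_i ⊕ S_i.
P4: T = 0xF0, S = E(K, T) = 0x20; 0xB1 ⊕ 0x20 = 0x91.

P4 = 0x91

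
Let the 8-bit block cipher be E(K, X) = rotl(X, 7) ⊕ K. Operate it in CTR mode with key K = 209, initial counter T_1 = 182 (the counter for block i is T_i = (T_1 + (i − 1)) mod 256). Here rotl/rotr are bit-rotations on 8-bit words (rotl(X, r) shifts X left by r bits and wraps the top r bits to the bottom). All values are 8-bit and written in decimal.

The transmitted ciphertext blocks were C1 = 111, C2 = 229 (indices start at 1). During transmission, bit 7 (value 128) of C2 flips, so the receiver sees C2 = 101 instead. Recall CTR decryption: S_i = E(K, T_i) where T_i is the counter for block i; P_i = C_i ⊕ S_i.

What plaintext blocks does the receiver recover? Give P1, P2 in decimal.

Only C2 changed, to 101. In CTR, a change in C_i flips the same bit in P_i only; the keystream is unaffected. Decrypting the received ciphertext:
P1: T = 182, S = E(K, T) = 138; 111 ⊕ 138 = 229.
P2: T = 183, S = E(K, T) = 10; 101 ⊕ 10 = 111.
Blocks that differ from the original plaintext: P2.

P1 = 229, P2 = 111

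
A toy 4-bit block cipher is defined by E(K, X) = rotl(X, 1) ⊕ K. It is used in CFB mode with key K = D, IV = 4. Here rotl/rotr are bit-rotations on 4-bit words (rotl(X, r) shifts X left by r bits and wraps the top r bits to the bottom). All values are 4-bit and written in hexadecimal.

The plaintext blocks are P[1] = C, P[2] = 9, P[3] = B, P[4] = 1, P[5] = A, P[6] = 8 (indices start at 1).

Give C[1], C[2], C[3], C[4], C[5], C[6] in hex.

C[1] = 9, C[2] = 7, C[3] = 8, C[4] = D, C[5] = C, C[6] = C

CFB encryption: C_i = P_i ⊕ E(K, C_{i−1}), with C_{0} = IV.
C[1]: E(K, 4) = 5; C ⊕ 5 = 9.
C[2]: E(K, 9) = E; 9 ⊕ E = 7.
C[3]: E(K, 7) = 3; B ⊕ 3 = 8.
C[4]: E(K, 8) = C; 1 ⊕ C = D.
C[5]: E(K, D) = 6; A ⊕ 6 = C.
C[6]: E(K, C) = 4; 8 ⊕ 4 = C.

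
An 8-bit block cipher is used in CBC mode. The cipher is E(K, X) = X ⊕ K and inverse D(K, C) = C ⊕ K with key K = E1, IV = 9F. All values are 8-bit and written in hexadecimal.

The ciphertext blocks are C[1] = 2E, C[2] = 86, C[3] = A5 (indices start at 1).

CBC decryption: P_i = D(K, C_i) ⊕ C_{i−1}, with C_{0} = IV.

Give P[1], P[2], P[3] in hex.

P[1] = 50, P[2] = 49, P[3] = C2

P[1]: D(K, 2E) = CF; CF ⊕ 9F = 50.
P[2]: D(K, 86) = 67; 67 ⊕ 2E = 49.
P[3]: D(K, A5) = 44; 44 ⊕ 86 = C2.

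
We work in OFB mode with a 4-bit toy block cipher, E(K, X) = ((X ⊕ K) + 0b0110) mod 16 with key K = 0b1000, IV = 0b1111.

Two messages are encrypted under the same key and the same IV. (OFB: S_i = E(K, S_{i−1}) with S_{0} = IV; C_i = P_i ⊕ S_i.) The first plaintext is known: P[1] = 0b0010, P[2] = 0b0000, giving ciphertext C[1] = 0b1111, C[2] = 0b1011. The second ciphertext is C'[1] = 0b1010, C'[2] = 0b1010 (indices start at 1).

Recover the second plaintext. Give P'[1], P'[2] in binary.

P'[1] = 0b0111, P'[2] = 0b0001

In OFB with a reused IV, both messages share the same keystream S_i, so C_i ⊕ C'_i = P_i ⊕ P'_i and thus P'_i = P_i ⊕ C_i ⊕ C'_i.
P'[1]: 0b0010 ⊕ 0b1111 ⊕ 0b1010 = 0b0111.
P'[2]: 0b0000 ⊕ 0b1011 ⊕ 0b1010 = 0b0001.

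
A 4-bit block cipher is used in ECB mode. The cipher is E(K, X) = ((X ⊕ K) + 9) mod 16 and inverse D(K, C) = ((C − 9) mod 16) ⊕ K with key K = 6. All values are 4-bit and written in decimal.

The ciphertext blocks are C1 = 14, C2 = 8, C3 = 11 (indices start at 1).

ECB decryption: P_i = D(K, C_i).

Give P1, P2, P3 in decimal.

P1 = 3, P2 = 9, P3 = 4

P1: D(K, 14) = 3.
P2: D(K, 8) = 9.
P3: D(K, 11) = 4.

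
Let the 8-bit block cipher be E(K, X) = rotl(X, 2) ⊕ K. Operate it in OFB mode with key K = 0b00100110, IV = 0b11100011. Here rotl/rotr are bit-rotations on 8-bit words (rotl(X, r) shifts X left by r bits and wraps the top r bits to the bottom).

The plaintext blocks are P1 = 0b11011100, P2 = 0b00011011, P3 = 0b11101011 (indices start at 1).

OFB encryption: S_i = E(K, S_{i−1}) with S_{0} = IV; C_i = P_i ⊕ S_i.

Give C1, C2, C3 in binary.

C1: S = E(K, 0b11100011) = 0b10101001; 0b11011100 ⊕ 0b10101001 = 0b01110101.
C2: S = E(K, 0b10101001) = 0b10000000; 0b00011011 ⊕ 0b10000000 = 0b10011011.
C3: S = E(K, 0b10000000) = 0b00100100; 0b11101011 ⊕ 0b00100100 = 0b11001111.

C1 = 0b01110101, C2 = 0b10011011, C3 = 0b11001111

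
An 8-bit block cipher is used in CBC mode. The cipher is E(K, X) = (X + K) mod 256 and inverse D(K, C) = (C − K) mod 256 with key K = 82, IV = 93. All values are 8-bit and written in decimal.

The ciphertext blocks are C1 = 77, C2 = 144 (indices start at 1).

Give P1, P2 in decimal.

P1 = 166, P2 = 115

CBC decryption: P_i = D(K, C_i) ⊕ C_{i−1}, with C_{0} = IV.
P1: D(K, 77) = 251; 251 ⊕ 93 = 166.
P2: D(K, 144) = 62; 62 ⊕ 77 = 115.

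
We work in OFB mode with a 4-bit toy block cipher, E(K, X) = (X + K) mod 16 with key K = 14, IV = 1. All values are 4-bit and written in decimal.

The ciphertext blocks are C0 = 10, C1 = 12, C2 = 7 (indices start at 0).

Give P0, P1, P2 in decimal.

OFB decryption: S_i = E(K, S_{i−1}) with S_{−1} = IV; P_i = C_i ⊕ S_i.
P0: S = E(K, 1) = 15; 10 ⊕ 15 = 5.
P1: S = E(K, 15) = 13; 12 ⊕ 13 = 1.
P2: S = E(K, 13) = 11; 7 ⊕ 11 = 12.

P0 = 5, P1 = 1, P2 = 12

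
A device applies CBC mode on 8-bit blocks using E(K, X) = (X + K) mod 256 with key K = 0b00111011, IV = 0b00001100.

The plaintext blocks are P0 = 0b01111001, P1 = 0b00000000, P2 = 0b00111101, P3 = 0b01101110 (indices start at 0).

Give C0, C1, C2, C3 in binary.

C0 = 0b10110000, C1 = 0b11101011, C2 = 0b00010001, C3 = 0b10111010

CBC encryption: C_i = E(K, P_i ⊕ C_{i−1}), with C_{−1} = IV.
C0: P0 ⊕ 0b00001100 = 0b01110101; E(K, 0b01110101) = 0b10110000.
C1: P1 ⊕ 0b10110000 = 0b10110000; E(K, 0b10110000) = 0b11101011.
C2: P2 ⊕ 0b11101011 = 0b11010110; E(K, 0b11010110) = 0b00010001.
C3: P3 ⊕ 0b00010001 = 0b01111111; E(K, 0b01111111) = 0b10111010.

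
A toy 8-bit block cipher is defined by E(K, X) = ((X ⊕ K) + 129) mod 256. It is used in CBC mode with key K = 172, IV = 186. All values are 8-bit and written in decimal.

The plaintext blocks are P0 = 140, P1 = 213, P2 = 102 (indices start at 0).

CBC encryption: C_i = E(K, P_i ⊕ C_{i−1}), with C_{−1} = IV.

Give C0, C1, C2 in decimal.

C0: P0 ⊕ 186 = 54; E(K, 54) = 27.
C1: P1 ⊕ 27 = 206; E(K, 206) = 227.
C2: P2 ⊕ 227 = 133; E(K, 133) = 170.

C0 = 27, C1 = 227, C2 = 170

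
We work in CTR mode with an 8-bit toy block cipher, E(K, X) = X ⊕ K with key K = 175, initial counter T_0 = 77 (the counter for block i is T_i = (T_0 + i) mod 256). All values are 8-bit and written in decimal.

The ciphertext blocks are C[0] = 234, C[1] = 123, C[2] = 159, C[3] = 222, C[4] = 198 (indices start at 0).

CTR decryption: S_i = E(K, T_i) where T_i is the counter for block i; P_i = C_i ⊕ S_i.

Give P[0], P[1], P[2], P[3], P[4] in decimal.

P[0] = 8, P[1] = 154, P[2] = 127, P[3] = 33, P[4] = 56

P[0]: T = 77, S = E(K, T) = 226; 234 ⊕ 226 = 8.
P[1]: T = 78, S = E(K, T) = 225; 123 ⊕ 225 = 154.
P[2]: T = 79, S = E(K, T) = 224; 159 ⊕ 224 = 127.
P[3]: T = 80, S = E(K, T) = 255; 222 ⊕ 255 = 33.
P[4]: T = 81, S = E(K, T) = 254; 198 ⊕ 254 = 56.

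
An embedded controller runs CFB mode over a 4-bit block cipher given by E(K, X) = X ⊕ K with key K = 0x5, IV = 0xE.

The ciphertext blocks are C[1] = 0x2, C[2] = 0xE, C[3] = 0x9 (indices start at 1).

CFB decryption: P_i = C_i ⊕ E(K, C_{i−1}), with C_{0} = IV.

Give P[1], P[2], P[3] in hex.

P[1] = 0x9, P[2] = 0x9, P[3] = 0x2

P[1]: E(K, 0xE) = 0xB; 0x2 ⊕ 0xB = 0x9.
P[2]: E(K, 0x2) = 0x7; 0xE ⊕ 0x7 = 0x9.
P[3]: E(K, 0xE) = 0xB; 0x9 ⊕ 0xB = 0x2.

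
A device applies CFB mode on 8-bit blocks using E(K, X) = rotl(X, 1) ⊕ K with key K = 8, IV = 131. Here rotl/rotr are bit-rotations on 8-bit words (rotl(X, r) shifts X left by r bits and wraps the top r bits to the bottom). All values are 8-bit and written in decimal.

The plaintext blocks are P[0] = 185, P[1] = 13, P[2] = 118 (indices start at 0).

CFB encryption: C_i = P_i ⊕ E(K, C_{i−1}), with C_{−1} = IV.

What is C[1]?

C[1] = 104

C[0]: E(K, 131) = 15; 185 ⊕ 15 = 182.
C[1]: E(K, 182) = 101; 13 ⊕ 101 = 104.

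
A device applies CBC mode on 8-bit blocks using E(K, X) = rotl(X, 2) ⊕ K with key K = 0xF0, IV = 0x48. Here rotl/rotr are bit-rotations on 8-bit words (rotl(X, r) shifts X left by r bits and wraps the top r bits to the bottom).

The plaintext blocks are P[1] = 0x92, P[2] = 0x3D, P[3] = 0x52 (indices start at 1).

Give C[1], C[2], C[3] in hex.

CBC encryption: C_i = E(K, P_i ⊕ C_{i−1}), with C_{0} = IV.
C[1]: P[1] ⊕ 0x48 = 0xDA; E(K, 0xDA) = 0x9B.
C[2]: P[2] ⊕ 0x9B = 0xA6; E(K, 0xA6) = 0x6A.
C[3]: P[3] ⊕ 0x6A = 0x38; E(K, 0x38) = 0x10.

C[1] = 0x9B, C[2] = 0x6A, C[3] = 0x10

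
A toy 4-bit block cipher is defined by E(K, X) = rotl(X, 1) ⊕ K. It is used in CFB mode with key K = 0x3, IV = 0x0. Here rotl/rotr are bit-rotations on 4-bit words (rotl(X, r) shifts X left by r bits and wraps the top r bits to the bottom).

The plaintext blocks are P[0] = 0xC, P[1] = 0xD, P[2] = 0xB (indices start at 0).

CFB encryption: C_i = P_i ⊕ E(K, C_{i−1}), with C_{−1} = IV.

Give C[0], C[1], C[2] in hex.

C[0]: E(K, 0x0) = 0x3; 0xC ⊕ 0x3 = 0xF.
C[1]: E(K, 0xF) = 0xC; 0xD ⊕ 0xC = 0x1.
C[2]: E(K, 0x1) = 0x1; 0xB ⊕ 0x1 = 0xA.

C[0] = 0xF, C[1] = 0x1, C[2] = 0xA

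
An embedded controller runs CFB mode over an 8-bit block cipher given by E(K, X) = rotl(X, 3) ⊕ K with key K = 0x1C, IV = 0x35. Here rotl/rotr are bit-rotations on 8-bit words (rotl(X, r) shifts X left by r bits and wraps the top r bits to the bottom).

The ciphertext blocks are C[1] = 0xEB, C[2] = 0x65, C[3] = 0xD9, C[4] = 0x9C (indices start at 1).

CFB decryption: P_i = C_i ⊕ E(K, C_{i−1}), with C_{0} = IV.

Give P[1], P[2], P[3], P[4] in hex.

P[1]: E(K, 0x35) = 0xB5; 0xEB ⊕ 0xB5 = 0x5E.
P[2]: E(K, 0xEB) = 0x43; 0x65 ⊕ 0x43 = 0x26.
P[3]: E(K, 0x65) = 0x37; 0xD9 ⊕ 0x37 = 0xEE.
P[4]: E(K, 0xD9) = 0xD2; 0x9C ⊕ 0xD2 = 0x4E.

P[1] = 0x5E, P[2] = 0x26, P[3] = 0xEE, P[4] = 0x4E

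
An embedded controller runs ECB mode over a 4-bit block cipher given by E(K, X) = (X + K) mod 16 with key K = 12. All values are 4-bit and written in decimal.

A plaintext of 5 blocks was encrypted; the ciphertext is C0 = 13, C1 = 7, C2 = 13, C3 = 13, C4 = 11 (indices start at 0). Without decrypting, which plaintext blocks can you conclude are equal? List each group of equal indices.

P0 = P2 = P3

ECB encrypts each block independently with the same key, so equal ciphertext blocks imply equal plaintext blocks.
C0 = C2 = C3 = 13, so P0 = P2 = P3.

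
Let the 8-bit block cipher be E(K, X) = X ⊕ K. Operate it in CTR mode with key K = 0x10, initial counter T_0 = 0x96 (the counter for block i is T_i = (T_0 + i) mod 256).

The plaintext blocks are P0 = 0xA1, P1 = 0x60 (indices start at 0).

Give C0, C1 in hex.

C0 = 0x27, C1 = 0xE7

CTR encryption: S_i = E(K, T_i) where T_i is the counter for block i; C_i = P_i ⊕ S_i.
C0: T = 0x96, S = E(K, T) = 0x86; 0xA1 ⊕ 0x86 = 0x27.
C1: T = 0x97, S = E(K, T) = 0x87; 0x60 ⊕ 0x87 = 0xE7.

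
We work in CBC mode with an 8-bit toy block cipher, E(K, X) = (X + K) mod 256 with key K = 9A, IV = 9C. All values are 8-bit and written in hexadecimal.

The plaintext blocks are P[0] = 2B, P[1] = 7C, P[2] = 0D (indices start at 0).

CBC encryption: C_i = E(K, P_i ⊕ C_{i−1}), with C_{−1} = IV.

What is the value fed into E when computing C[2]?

CA

C[0]: P[0] ⊕ 9C = B7; E(K, B7) = 51.
C[1]: P[1] ⊕ 51 = 2D; E(K, 2D) = C7.
C[2]: P[2] ⊕ C7 = CA; E(K, CA) = 64.
So the input to E for block [2] is CA.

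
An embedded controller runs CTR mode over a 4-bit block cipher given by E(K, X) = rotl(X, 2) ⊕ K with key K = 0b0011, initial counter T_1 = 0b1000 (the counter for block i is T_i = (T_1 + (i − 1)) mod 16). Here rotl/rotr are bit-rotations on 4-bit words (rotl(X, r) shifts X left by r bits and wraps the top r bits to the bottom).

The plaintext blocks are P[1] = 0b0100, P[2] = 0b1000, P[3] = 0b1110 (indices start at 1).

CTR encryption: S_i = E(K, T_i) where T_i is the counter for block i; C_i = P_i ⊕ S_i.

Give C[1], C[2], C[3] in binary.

C[1] = 0b0101, C[2] = 0b1101, C[3] = 0b0111

C[1]: T = 0b1000, S = E(K, T) = 0b0001; 0b0100 ⊕ 0b0001 = 0b0101.
C[2]: T = 0b1001, S = E(K, T) = 0b0101; 0b1000 ⊕ 0b0101 = 0b1101.
C[3]: T = 0b1010, S = E(K, T) = 0b1001; 0b1110 ⊕ 0b1001 = 0b0111.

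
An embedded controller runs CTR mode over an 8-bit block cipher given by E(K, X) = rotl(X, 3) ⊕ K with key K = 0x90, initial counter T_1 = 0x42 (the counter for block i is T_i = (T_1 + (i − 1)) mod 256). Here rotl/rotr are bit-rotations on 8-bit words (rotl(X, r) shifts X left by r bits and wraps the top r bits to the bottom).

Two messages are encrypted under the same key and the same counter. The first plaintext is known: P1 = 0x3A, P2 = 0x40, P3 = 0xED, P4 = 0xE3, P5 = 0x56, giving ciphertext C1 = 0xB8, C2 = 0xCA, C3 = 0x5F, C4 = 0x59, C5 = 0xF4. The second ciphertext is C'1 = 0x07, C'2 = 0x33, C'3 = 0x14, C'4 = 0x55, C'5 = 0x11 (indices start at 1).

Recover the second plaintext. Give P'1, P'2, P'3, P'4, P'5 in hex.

P'1 = 0x85, P'2 = 0xB9, P'3 = 0xA6, P'4 = 0xEF, P'5 = 0xB3

In CTR with a reused counter, both messages share the same keystream S_i, so C_i ⊕ C'_i = P_i ⊕ P'_i and thus P'_i = P_i ⊕ C_i ⊕ C'_i.
P'1: 0x3A ⊕ 0xB8 ⊕ 0x07 = 0x85.
P'2: 0x40 ⊕ 0xCA ⊕ 0x33 = 0xB9.
P'3: 0xED ⊕ 0x5F ⊕ 0x14 = 0xA6.
P'4: 0xE3 ⊕ 0x59 ⊕ 0x55 = 0xEF.
P'5: 0x56 ⊕ 0xF4 ⊕ 0x11 = 0xB3.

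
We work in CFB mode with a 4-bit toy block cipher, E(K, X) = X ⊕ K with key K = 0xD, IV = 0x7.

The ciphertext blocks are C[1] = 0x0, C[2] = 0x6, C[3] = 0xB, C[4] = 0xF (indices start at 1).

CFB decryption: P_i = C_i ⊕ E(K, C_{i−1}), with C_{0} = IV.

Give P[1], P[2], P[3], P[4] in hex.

P[1]: E(K, 0x7) = 0xA; 0x0 ⊕ 0xA = 0xA.
P[2]: E(K, 0x0) = 0xD; 0x6 ⊕ 0xD = 0xB.
P[3]: E(K, 0x6) = 0xB; 0xB ⊕ 0xB = 0x0.
P[4]: E(K, 0xB) = 0x6; 0xF ⊕ 0x6 = 0x9.

P[1] = 0xA, P[2] = 0xB, P[3] = 0x0, P[4] = 0x9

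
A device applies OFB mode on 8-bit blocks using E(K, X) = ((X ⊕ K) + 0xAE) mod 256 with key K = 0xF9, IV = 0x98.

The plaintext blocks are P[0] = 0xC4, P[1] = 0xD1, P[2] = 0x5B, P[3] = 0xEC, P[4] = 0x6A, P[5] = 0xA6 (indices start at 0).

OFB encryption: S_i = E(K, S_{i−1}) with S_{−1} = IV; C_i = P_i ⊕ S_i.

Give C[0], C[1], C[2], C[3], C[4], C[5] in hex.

C[0] = 0xCB, C[1] = 0x75, C[2] = 0x50, C[3] = 0x4C, C[4] = 0x6D, C[5] = 0x0A

C[0]: S = E(K, 0x98) = 0x0F; 0xC4 ⊕ 0x0F = 0xCB.
C[1]: S = E(K, 0x0F) = 0xA4; 0xD1 ⊕ 0xA4 = 0x75.
C[2]: S = E(K, 0xA4) = 0x0B; 0x5B ⊕ 0x0B = 0x50.
C[3]: S = E(K, 0x0B) = 0xA0; 0xEC ⊕ 0xA0 = 0x4C.
C[4]: S = E(K, 0xA0) = 0x07; 0x6A ⊕ 0x07 = 0x6D.
C[5]: S = E(K, 0x07) = 0xAC; 0xA6 ⊕ 0xAC = 0x0A.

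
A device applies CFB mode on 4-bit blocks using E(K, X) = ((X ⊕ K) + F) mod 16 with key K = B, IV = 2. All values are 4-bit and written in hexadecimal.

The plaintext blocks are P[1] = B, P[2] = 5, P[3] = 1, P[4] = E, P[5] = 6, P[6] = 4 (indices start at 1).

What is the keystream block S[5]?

3

CFB encryption: C_i = P_i ⊕ E(K, C_{i−1}), with C_{0} = IV.
C[1]: E(K, 2) = 8; B ⊕ 8 = 3.
C[2]: E(K, 3) = 7; 5 ⊕ 7 = 2.
C[3]: E(K, 2) = 8; 1 ⊕ 8 = 9.
C[4]: E(K, 9) = 1; E ⊕ 1 = F.
C[5]: E(K, F) = 3; 6 ⊕ 3 = 5.
So S[5] = 3.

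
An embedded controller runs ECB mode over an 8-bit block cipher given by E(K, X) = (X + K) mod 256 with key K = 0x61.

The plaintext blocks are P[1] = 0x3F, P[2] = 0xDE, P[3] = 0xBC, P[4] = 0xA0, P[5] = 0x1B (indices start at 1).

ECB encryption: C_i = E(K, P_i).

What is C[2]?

C[2]: E(K, 0xDE) = 0x3F.

C[2] = 0x3F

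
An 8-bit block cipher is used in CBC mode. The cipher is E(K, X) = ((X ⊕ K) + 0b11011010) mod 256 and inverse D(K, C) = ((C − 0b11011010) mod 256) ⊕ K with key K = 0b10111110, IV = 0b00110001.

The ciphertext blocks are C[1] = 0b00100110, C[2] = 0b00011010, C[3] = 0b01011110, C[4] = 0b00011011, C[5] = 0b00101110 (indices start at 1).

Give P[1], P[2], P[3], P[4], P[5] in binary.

CBC decryption: P_i = D(K, C_i) ⊕ C_{i−1}, with C_{0} = IV.
P[1]: D(K, 0b00100110) = 0b11110010; 0b11110010 ⊕ 0b00110001 = 0b11000011.
P[2]: D(K, 0b00011010) = 0b11111110; 0b11111110 ⊕ 0b00100110 = 0b11011000.
P[3]: D(K, 0b01011110) = 0b00111010; 0b00111010 ⊕ 0b00011010 = 0b00100000.
P[4]: D(K, 0b00011011) = 0b11111111; 0b11111111 ⊕ 0b01011110 = 0b10100001.
P[5]: D(K, 0b00101110) = 0b11101010; 0b11101010 ⊕ 0b00011011 = 0b11110001.

P[1] = 0b11000011, P[2] = 0b11011000, P[3] = 0b00100000, P[4] = 0b10100001, P[5] = 0b11110001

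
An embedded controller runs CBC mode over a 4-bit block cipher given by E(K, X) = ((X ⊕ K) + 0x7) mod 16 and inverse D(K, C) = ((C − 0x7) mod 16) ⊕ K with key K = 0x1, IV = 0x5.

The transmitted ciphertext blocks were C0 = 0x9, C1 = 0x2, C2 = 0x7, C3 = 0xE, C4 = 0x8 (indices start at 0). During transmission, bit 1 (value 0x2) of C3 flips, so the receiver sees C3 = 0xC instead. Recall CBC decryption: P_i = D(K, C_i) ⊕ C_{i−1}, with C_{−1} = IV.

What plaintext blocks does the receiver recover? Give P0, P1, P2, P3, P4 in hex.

Only C3 changed, to 0xC. In CBC, a change in C_i garbles P_i and flips the same bit in P_{i+1}. Decrypting the received ciphertext:
P0: D(K, 0x9) = 0x3; 0x3 ⊕ 0x5 = 0x6.
P1: D(K, 0x2) = 0xA; 0xA ⊕ 0x9 = 0x3.
P2: D(K, 0x7) = 0x1; 0x1 ⊕ 0x2 = 0x3.
P3: D(K, 0xC) = 0x4; 0x4 ⊕ 0x7 = 0x3.
P4: D(K, 0x8) = 0x0; 0x0 ⊕ 0xC = 0xC.
Blocks that differ from the original plaintext: P3, P4.

P0 = 0x6, P1 = 0x3, P2 = 0x3, P3 = 0x3, P4 = 0xC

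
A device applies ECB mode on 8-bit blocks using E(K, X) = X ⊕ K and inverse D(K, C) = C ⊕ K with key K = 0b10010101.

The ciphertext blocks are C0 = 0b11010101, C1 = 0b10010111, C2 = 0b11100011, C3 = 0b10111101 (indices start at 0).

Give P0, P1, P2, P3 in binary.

ECB decryption: P_i = D(K, C_i).
P0: D(K, 0b11010101) = 0b01000000.
P1: D(K, 0b10010111) = 0b00000010.
P2: D(K, 0b11100011) = 0b01110110.
P3: D(K, 0b10111101) = 0b00101000.

P0 = 0b01000000, P1 = 0b00000010, P2 = 0b01110110, P3 = 0b00101000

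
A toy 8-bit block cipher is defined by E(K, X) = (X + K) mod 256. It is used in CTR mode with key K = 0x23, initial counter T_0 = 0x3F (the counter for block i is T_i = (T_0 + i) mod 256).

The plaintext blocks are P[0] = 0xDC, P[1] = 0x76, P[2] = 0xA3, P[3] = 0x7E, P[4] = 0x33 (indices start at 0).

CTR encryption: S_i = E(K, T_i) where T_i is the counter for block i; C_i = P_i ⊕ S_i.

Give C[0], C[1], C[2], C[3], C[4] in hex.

C[0] = 0xBE, C[1] = 0x15, C[2] = 0xC7, C[3] = 0x1B, C[4] = 0x55

C[0]: T = 0x3F, S = E(K, T) = 0x62; 0xDC ⊕ 0x62 = 0xBE.
C[1]: T = 0x40, S = E(K, T) = 0x63; 0x76 ⊕ 0x63 = 0x15.
C[2]: T = 0x41, S = E(K, T) = 0x64; 0xA3 ⊕ 0x64 = 0xC7.
C[3]: T = 0x42, S = E(K, T) = 0x65; 0x7E ⊕ 0x65 = 0x1B.
C[4]: T = 0x43, S = E(K, T) = 0x66; 0x33 ⊕ 0x66 = 0x55.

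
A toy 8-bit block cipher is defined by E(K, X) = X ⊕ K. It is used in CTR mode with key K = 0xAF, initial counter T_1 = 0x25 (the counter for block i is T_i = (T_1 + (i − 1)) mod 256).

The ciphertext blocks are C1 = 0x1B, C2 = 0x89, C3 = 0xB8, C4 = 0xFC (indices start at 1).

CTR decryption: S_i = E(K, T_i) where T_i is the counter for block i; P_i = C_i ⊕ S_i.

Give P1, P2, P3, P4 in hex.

P1: T = 0x25, S = E(K, T) = 0x8A; 0x1B ⊕ 0x8A = 0x91.
P2: T = 0x26, S = E(K, T) = 0x89; 0x89 ⊕ 0x89 = 0x00.
P3: T = 0x27, S = E(K, T) = 0x88; 0xB8 ⊕ 0x88 = 0x30.
P4: T = 0x28, S = E(K, T) = 0x87; 0xFC ⊕ 0x87 = 0x7B.

P1 = 0x91, P2 = 0x00, P3 = 0x30, P4 = 0x7B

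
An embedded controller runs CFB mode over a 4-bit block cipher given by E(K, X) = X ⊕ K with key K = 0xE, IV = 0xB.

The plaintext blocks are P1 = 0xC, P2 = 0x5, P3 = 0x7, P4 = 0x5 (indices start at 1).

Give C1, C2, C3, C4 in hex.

C1 = 0x9, C2 = 0x2, C3 = 0xB, C4 = 0x0

CFB encryption: C_i = P_i ⊕ E(K, C_{i−1}), with C_{0} = IV.
C1: E(K, 0xB) = 0x5; 0xC ⊕ 0x5 = 0x9.
C2: E(K, 0x9) = 0x7; 0x5 ⊕ 0x7 = 0x2.
C3: E(K, 0x2) = 0xC; 0x7 ⊕ 0xC = 0xB.
C4: E(K, 0xB) = 0x5; 0x5 ⊕ 0x5 = 0x0.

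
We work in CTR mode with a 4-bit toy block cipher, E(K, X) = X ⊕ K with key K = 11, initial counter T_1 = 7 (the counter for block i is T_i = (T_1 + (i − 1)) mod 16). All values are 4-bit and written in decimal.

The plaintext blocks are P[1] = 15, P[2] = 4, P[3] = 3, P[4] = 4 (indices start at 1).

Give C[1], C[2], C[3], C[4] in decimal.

C[1] = 3, C[2] = 7, C[3] = 1, C[4] = 5

CTR encryption: S_i = E(K, T_i) where T_i is the counter for block i; C_i = P_i ⊕ S_i.
C[1]: T = 7, S = E(K, T) = 12; 15 ⊕ 12 = 3.
C[2]: T = 8, S = E(K, T) = 3; 4 ⊕ 3 = 7.
C[3]: T = 9, S = E(K, T) = 2; 3 ⊕ 2 = 1.
C[4]: T = 10, S = E(K, T) = 1; 4 ⊕ 1 = 5.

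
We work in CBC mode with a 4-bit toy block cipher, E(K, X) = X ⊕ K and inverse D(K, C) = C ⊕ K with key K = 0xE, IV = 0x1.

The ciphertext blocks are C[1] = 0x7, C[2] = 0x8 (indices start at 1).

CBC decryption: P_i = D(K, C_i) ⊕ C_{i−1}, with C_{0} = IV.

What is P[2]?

P[2]: D(K, 0x8) = 0x6; 0x6 ⊕ 0x7 = 0x1.

P[2] = 0x1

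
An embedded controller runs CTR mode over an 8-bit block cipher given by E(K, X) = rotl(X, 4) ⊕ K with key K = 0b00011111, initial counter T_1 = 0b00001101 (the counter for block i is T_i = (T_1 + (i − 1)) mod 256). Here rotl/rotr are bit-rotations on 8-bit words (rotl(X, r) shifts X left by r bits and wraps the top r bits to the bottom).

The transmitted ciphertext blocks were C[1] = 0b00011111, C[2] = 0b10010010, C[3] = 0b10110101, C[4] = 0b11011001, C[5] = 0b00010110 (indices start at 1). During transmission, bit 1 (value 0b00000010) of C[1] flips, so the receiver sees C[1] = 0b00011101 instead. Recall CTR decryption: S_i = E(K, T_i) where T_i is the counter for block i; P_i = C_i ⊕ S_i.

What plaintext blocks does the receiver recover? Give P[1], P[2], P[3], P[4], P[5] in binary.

P[1] = 0b11010010, P[2] = 0b01101101, P[3] = 0b01011010, P[4] = 0b11000111, P[5] = 0b00011000

Only C[1] changed, to 0b00011101. In CTR, a change in C_i flips the same bit in P_i only; the keystream is unaffected. Decrypting the received ciphertext:
P[1]: T = 0b00001101, S = E(K, T) = 0b11001111; 0b00011101 ⊕ 0b11001111 = 0b11010010.
P[2]: T = 0b00001110, S = E(K, T) = 0b11111111; 0b10010010 ⊕ 0b11111111 = 0b01101101.
P[3]: T = 0b00001111, S = E(K, T) = 0b11101111; 0b10110101 ⊕ 0b11101111 = 0b01011010.
P[4]: T = 0b00010000, S = E(K, T) = 0b00011110; 0b11011001 ⊕ 0b00011110 = 0b11000111.
P[5]: T = 0b00010001, S = E(K, T) = 0b00001110; 0b00010110 ⊕ 0b00001110 = 0b00011000.
Blocks that differ from the original plaintext: P[1].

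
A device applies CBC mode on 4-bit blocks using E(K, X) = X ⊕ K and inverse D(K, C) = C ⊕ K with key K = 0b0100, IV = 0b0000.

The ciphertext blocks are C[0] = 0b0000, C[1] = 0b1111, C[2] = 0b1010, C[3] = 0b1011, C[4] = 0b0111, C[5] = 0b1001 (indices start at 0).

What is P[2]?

CBC decryption: P_i = D(K, C_i) ⊕ C_{i−1}, with C_{−1} = IV.
P[2]: D(K, 0b1010) = 0b1110; 0b1110 ⊕ 0b1111 = 0b0001.

P[2] = 0b0001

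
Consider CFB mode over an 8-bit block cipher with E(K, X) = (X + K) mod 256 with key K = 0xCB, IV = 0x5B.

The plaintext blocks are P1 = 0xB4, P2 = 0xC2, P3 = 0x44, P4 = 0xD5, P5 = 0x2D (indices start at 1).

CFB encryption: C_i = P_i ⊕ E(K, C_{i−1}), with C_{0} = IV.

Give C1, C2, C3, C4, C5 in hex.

C1 = 0x92, C2 = 0x9F, C3 = 0x2E, C4 = 0x2C, C5 = 0xDA

C1: E(K, 0x5B) = 0x26; 0xB4 ⊕ 0x26 = 0x92.
C2: E(K, 0x92) = 0x5D; 0xC2 ⊕ 0x5D = 0x9F.
C3: E(K, 0x9F) = 0x6A; 0x44 ⊕ 0x6A = 0x2E.
C4: E(K, 0x2E) = 0xF9; 0xD5 ⊕ 0xF9 = 0x2C.
C5: E(K, 0x2C) = 0xF7; 0x2D ⊕ 0xF7 = 0xDA.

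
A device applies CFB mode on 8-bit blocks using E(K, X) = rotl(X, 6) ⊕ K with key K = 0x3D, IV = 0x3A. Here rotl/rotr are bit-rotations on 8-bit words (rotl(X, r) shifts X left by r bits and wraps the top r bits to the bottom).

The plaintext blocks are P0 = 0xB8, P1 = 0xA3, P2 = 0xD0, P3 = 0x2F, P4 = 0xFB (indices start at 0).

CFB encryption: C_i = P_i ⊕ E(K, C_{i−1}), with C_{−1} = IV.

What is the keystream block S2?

0x2A

C0: E(K, 0x3A) = 0xB3; 0xB8 ⊕ 0xB3 = 0x0B.
C1: E(K, 0x0B) = 0xFF; 0xA3 ⊕ 0xFF = 0x5C.
C2: E(K, 0x5C) = 0x2A; 0xD0 ⊕ 0x2A = 0xFA.
So S2 = 0x2A.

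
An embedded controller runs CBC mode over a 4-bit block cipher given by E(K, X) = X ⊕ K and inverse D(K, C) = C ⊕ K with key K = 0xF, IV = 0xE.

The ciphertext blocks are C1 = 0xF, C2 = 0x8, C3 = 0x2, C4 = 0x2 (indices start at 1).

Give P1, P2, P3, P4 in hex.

P1 = 0xE, P2 = 0x8, P3 = 0x5, P4 = 0xF

CBC decryption: P_i = D(K, C_i) ⊕ C_{i−1}, with C_{0} = IV.
P1: D(K, 0xF) = 0x0; 0x0 ⊕ 0xE = 0xE.
P2: D(K, 0x8) = 0x7; 0x7 ⊕ 0xF = 0x8.
P3: D(K, 0x2) = 0xD; 0xD ⊕ 0x8 = 0x5.
P4: D(K, 0x2) = 0xD; 0xD ⊕ 0x2 = 0xF.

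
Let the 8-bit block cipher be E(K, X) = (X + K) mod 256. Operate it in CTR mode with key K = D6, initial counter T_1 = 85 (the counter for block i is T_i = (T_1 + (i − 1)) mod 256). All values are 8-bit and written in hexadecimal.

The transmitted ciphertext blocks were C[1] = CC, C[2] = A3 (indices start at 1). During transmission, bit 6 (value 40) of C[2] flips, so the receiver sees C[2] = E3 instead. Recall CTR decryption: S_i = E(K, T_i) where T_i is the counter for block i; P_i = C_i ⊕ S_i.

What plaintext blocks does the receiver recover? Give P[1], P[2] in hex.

Only C[2] changed, to E3. In CTR, a change in C_i flips the same bit in P_i only; the keystream is unaffected. Decrypting the received ciphertext:
P[1]: T = 85, S = E(K, T) = 5B; CC ⊕ 5B = 97.
P[2]: T = 86, S = E(K, T) = 5C; E3 ⊕ 5C = BF.
Blocks that differ from the original plaintext: P[2].

P[1] = 97, P[2] = BF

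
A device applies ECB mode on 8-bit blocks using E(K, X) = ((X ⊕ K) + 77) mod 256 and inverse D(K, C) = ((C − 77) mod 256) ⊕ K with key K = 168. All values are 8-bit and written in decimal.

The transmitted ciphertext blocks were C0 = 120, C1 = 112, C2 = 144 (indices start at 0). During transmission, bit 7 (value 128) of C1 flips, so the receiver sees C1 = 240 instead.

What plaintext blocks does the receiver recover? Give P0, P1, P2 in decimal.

P0 = 131, P1 = 11, P2 = 235

ECB decryption: P_i = D(K, C_i).
Only C1 changed, to 240. In ECB, a change in C_i affects only P_i. Decrypting the received ciphertext:
P0: D(K, 120) = 131.
P1: D(K, 240) = 11.
P2: D(K, 144) = 235.
Blocks that differ from the original plaintext: P1.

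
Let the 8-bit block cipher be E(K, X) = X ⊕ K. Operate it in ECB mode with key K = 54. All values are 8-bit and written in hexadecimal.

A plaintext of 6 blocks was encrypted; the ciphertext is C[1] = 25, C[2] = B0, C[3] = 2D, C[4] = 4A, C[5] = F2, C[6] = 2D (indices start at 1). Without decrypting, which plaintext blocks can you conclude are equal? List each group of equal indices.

P[3] = P[6]

ECB encrypts each block independently with the same key, so equal ciphertext blocks imply equal plaintext blocks.
C[3] = C[6] = 2D, so P[3] = P[6].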